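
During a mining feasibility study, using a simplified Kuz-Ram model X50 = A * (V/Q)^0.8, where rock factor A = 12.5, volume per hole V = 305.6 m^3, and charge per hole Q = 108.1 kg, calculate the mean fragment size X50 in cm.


Compute V/Q:
V/Q = 305.6 / 108.1 = 2.827012026
Raise to the power 0.8:
(V/Q)^0.8 = 2.827012026^0.8 = 2.29647713
Multiply by A:
X50 = 12.5 * 2.29647713
= 28.706 cm

28.706 cm


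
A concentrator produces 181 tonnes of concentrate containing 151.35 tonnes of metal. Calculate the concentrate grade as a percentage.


Grade = (metal in concentrate / concentrate mass) * 100
= (151.35 / 181) * 100
= 0.8361878453 * 100
= 83.6188%

83.6188%


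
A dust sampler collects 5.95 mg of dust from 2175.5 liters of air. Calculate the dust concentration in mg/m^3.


Convert liters to m^3: 1 m^3 = 1000 L
Concentration = mass / volume * 1000
= 5.95 / 2175.5 * 1000
= 0.002735003447 * 1000
= 2.735 mg/m^3

2.735 mg/m^3


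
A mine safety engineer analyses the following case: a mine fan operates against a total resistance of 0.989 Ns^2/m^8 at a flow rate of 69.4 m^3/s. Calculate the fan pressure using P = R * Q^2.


Compute Q^2:
Q^2 = 69.4^2 = 4816.36
Compute pressure:
P = R * Q^2 = 0.989 * 4816.36
= 4763.38 Pa

4763.38 Pa


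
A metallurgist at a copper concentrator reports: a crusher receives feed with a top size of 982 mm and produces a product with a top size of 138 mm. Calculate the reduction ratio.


Reduction ratio = feed size / product size
= 982 / 138
= 7.1159

7.1159


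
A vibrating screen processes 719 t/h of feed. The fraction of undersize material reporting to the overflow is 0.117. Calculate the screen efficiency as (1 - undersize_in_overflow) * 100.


88.3%

Screen efficiency = (1 - fraction of undersize in overflow) * 100
= (1 - 0.117) * 100
= 0.883 * 100
= 88.3%


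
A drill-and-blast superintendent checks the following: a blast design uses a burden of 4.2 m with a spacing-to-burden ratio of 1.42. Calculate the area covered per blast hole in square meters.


First, find the spacing:
Spacing = burden * ratio = 4.2 * 1.42
= 5.964 m
Then, calculate the area:
Area = burden * spacing = 4.2 * 5.964
= 25.0488 m^2

25.0488 m^2


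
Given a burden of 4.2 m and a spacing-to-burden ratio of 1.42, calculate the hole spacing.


Spacing = burden * ratio
= 4.2 * 1.42
= 5.964 m

5.964 m


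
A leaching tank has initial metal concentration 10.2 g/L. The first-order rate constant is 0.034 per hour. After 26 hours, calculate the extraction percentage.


Compute the exponent:
-k * t = -0.034 * 26 = -0.884
Remaining concentration:
C = 10.2 * exp(-0.884)
= 10.2 * 0.4131270939
= 4.213896358 g/L
Extracted = 10.2 - 4.213896358 = 5.986103642 g/L
Extraction % = 5.986103642 / 10.2 * 100
= 58.6873%

58.6873%


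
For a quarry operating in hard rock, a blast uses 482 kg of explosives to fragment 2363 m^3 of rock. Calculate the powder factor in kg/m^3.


0.204 kg/m^3

Powder factor = explosive mass / rock volume
= 482 / 2363
= 0.204 kg/m^3


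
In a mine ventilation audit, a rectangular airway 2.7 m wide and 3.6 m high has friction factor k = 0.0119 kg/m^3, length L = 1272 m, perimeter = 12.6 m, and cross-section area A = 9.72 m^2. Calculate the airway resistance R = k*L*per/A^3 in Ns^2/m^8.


0.2077 Ns^2/m^8

Compute the numerator:
k * L * per = 0.0119 * 1272 * 12.6
= 190.72368
Compute the denominator:
A^3 = 9.72^3 = 918.330048
Resistance:
R = 190.72368 / 918.330048
= 0.2077 Ns^2/m^8


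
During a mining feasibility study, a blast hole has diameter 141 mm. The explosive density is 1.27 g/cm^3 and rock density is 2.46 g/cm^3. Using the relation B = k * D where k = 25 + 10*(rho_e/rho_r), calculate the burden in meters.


First, compute k:
rho_e / rho_r = 1.27 / 2.46 = 0.5162601626
k = 25 + 10 * 0.5162601626 = 30.16260163
Then, compute burden:
B = k * D / 1000 = 30.16260163 * 141 / 1000
= 4252.926829 / 1000
= 4.2529 m

4.2529 m


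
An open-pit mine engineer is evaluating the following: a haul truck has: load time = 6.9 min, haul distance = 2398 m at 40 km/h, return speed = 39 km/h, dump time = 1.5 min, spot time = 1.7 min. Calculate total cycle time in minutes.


Convert haul speed to m/min: 40 * 1000/60 = 666.6666667 m/min
Haul time = 2398 / 666.6666667 = 3.597 min
Convert return speed to m/min: 39 * 1000/60 = 650 m/min
Return time = 2398 / 650 = 3.689230769 min
Total cycle time:
= 6.9 + 3.597 + 1.5 + 3.689230769 + 1.7
= 17.3862 min

17.3862 min


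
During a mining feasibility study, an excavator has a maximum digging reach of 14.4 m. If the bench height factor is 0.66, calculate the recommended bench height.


9.504 m

Bench height = reach * factor
= 14.4 * 0.66
= 9.504 m


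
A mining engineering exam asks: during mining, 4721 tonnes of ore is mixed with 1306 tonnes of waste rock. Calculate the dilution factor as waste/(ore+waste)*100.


Total material = ore + waste
= 4721 + 1306 = 6027 tonnes
Dilution = waste / total * 100
= 1306 / 6027 * 100
= 0.2166915547 * 100
= 21.6692%

21.6692%


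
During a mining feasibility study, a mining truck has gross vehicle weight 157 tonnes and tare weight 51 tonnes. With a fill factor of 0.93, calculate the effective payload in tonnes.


98.58 tonnes

Maximum payload = gross - tare
= 157 - 51 = 106 tonnes
Effective payload = max payload * fill factor
= 106 * 0.93
= 98.58 tonnes


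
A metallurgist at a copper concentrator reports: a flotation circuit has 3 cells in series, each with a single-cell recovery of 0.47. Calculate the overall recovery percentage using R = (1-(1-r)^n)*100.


85.1123%

Complement of single-cell recovery:
1 - r = 1 - 0.47 = 0.53
Raise to power n:
(1 - r)^3 = 0.53^3 = 0.148877
Overall recovery:
R = (1 - 0.148877) * 100
= 85.1123%


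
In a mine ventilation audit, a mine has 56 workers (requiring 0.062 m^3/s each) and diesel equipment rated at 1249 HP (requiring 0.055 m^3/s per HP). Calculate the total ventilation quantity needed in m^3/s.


Airflow for workers:
Q_people = 56 * 0.062 = 3.472 m^3/s
Airflow for diesel equipment:
Q_diesel = 1249 * 0.055 = 68.695 m^3/s
Total ventilation:
Q_total = 3.472 + 68.695
= 72.167 m^3/s

72.167 m^3/s


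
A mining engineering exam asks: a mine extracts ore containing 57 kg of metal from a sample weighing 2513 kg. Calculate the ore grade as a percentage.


2.2682%

Ore grade = (metal mass / ore mass) * 100
= (57 / 2513) * 100
= 0.02268205332 * 100
= 2.2682%


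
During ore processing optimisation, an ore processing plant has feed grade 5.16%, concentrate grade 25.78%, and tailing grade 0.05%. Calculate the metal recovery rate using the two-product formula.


Using the two-product formula:
R = 100 * c * (f - t) / (f * (c - t))
Numerator = 100 * 25.78 * (5.16 - 0.05)
= 100 * 25.78 * 5.11
= 13173.58
Denominator = 5.16 * (25.78 - 0.05)
= 5.16 * 25.73
= 132.7668
R = 13173.58 / 132.7668
= 99.2235%

99.2235%


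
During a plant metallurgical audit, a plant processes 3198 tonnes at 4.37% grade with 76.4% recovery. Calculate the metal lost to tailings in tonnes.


32.9816 tonnes

Total metal in feed:
= 3198 * 4.37 / 100 = 139.7526 tonnes
Metal recovered:
= 139.7526 * 76.4 / 100 = 106.7709864 tonnes
Metal lost to tailings:
= 139.7526 - 106.7709864
= 32.9816 tonnes


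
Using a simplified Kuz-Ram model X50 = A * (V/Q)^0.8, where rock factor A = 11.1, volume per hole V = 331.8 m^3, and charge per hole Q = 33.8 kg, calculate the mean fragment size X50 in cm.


69.0066 cm

Compute V/Q:
V/Q = 331.8 / 33.8 = 9.816568047
Raise to the power 0.8:
(V/Q)^0.8 = 9.816568047^0.8 = 6.216812156
Multiply by A:
X50 = 11.1 * 6.216812156
= 69.0066 cm


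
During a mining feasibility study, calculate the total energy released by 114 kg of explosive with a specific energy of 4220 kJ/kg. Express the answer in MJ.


481.08 MJ

Energy = mass * specific_energy / 1000
= 114 * 4220 / 1000
= 481080 / 1000
= 481.08 MJ


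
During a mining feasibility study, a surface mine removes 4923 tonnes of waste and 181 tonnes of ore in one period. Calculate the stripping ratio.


27.1989

Stripping ratio = waste tonnage / ore tonnage
= 4923 / 181
= 27.1989


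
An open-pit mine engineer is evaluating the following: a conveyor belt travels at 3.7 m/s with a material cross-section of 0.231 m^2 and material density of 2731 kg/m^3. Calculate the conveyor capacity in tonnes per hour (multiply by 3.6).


8403.0685 t/h

Volumetric flow = speed * area
= 3.7 * 0.231 = 0.8547 m^3/s
Mass flow = volumetric * density
= 0.8547 * 2731 = 2334.1857 kg/s
Convert to t/h: multiply by 3.6
Capacity = 2334.1857 * 3.6
= 8403.0685 t/h


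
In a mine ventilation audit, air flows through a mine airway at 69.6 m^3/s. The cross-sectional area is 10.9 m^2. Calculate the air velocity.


6.3853 m/s

Velocity = flow rate / cross-sectional area
= 69.6 / 10.9
= 6.3853 m/s


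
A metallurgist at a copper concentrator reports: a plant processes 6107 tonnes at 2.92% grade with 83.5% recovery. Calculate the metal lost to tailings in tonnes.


29.4235 tonnes

Total metal in feed:
= 6107 * 2.92 / 100 = 178.3244 tonnes
Metal recovered:
= 178.3244 * 83.5 / 100 = 148.900874 tonnes
Metal lost to tailings:
= 178.3244 - 148.900874
= 29.4235 tonnes


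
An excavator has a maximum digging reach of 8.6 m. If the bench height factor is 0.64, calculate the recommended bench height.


Bench height = reach * factor
= 8.6 * 0.64
= 5.504 m

5.504 m


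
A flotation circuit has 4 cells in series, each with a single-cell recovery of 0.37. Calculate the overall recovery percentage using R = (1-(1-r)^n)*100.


Complement of single-cell recovery:
1 - r = 1 - 0.37 = 0.63
Raise to power n:
(1 - r)^4 = 0.63^4 = 0.15752961
Overall recovery:
R = (1 - 0.15752961) * 100
= 84.247%

84.247%


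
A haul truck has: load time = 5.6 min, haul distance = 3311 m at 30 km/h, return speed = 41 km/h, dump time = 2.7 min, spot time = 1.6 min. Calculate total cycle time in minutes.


Convert haul speed to m/min: 30 * 1000/60 = 500 m/min
Haul time = 3311 / 500 = 6.622 min
Convert return speed to m/min: 41 * 1000/60 = 683.3333333 m/min
Return time = 3311 / 683.3333333 = 4.845365854 min
Total cycle time:
= 5.6 + 6.622 + 2.7 + 4.845365854 + 1.6
= 21.3674 min

21.3674 min


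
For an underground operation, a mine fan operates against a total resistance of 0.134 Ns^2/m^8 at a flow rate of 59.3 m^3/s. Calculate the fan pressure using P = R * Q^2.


471.2097 Pa

Compute Q^2:
Q^2 = 59.3^2 = 3516.49
Compute pressure:
P = R * Q^2 = 0.134 * 3516.49
= 471.2097 Pa


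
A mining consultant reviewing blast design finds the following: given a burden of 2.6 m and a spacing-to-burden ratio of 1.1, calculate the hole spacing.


2.86 m

Spacing = burden * ratio
= 2.6 * 1.1
= 2.86 m


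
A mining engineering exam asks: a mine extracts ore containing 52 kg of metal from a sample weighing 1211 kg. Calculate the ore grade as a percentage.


Ore grade = (metal mass / ore mass) * 100
= (52 / 1211) * 100
= 0.04293971924 * 100
= 4.294%

4.294%


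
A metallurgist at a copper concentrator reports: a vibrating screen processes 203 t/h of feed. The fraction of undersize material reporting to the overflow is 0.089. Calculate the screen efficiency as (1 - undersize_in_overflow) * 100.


91.1%

Screen efficiency = (1 - fraction of undersize in overflow) * 100
= (1 - 0.089) * 100
= 0.911 * 100
= 91.1%


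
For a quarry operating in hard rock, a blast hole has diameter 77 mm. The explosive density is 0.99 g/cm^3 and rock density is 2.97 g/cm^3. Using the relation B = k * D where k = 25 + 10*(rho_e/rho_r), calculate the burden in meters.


First, compute k:
rho_e / rho_r = 0.99 / 2.97 = 0.3333333333
k = 25 + 10 * 0.3333333333 = 28.33333333
Then, compute burden:
B = k * D / 1000 = 28.33333333 * 77 / 1000
= 2181.666667 / 1000
= 2.1817 m

2.1817 m


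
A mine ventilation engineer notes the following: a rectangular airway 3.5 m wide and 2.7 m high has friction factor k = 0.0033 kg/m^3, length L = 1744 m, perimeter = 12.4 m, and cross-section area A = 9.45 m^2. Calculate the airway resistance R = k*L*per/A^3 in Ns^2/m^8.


Compute the numerator:
k * L * per = 0.0033 * 1744 * 12.4
= 71.36448
Compute the denominator:
A^3 = 9.45^3 = 843.908625
Resistance:
R = 71.36448 / 843.908625
= 0.0846 Ns^2/m^8

0.0846 Ns^2/m^8


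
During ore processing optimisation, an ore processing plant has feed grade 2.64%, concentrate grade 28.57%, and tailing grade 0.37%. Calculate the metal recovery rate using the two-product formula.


Using the two-product formula:
R = 100 * c * (f - t) / (f * (c - t))
Numerator = 100 * 28.57 * (2.64 - 0.37)
= 100 * 28.57 * 2.27
= 6485.39
Denominator = 2.64 * (28.57 - 0.37)
= 2.64 * 28.2
= 74.448
R = 6485.39 / 74.448
= 87.113%

87.113%


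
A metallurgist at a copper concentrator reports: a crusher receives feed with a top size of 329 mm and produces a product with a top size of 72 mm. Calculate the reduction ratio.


Reduction ratio = feed size / product size
= 329 / 72
= 4.5694

4.5694


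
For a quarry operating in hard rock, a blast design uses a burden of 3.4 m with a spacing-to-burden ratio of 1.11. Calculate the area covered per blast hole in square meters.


First, find the spacing:
Spacing = burden * ratio = 3.4 * 1.11
= 3.774 m
Then, calculate the area:
Area = burden * spacing = 3.4 * 3.774
= 12.8316 m^2

12.8316 m^2


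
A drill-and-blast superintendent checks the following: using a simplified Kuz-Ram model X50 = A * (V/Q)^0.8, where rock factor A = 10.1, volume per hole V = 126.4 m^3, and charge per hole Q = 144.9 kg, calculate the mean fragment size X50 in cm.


9.0545 cm

Compute V/Q:
V/Q = 126.4 / 144.9 = 0.8723257419
Raise to the power 0.8:
(V/Q)^0.8 = 0.8723257419^0.8 = 0.896484842
Multiply by A:
X50 = 10.1 * 0.896484842
= 9.0545 cm


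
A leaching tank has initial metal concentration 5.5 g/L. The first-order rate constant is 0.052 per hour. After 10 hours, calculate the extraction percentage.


40.5479%

Compute the exponent:
-k * t = -0.052 * 10 = -0.52
Remaining concentration:
C = 5.5 * exp(-0.52)
= 5.5 * 0.594520548
= 3.269863014 g/L
Extracted = 5.5 - 3.269863014 = 2.230136986 g/L
Extraction % = 2.230136986 / 5.5 * 100
= 40.5479%


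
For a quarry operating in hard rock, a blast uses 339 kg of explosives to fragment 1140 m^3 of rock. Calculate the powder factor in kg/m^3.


Powder factor = explosive mass / rock volume
= 339 / 1140
= 0.2974 kg/m^3

0.2974 kg/m^3


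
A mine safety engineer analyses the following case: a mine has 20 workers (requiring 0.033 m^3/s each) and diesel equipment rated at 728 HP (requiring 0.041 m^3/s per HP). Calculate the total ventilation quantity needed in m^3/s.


Airflow for workers:
Q_people = 20 * 0.033 = 0.66 m^3/s
Airflow for diesel equipment:
Q_diesel = 728 * 0.041 = 29.848 m^3/s
Total ventilation:
Q_total = 0.66 + 29.848
= 30.508 m^3/s

30.508 m^3/s


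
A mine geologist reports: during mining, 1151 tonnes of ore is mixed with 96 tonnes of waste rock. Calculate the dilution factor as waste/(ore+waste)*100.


7.6985%

Total material = ore + waste
= 1151 + 96 = 1247 tonnes
Dilution = waste / total * 100
= 96 / 1247 * 100
= 0.07698476343 * 100
= 7.6985%


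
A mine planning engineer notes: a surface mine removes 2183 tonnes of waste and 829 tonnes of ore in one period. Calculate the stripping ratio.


Stripping ratio = waste tonnage / ore tonnage
= 2183 / 829
= 2.6333

2.6333


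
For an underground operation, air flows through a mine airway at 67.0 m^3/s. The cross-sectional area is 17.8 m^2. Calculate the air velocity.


3.764 m/s

Velocity = flow rate / cross-sectional area
= 67.0 / 17.8
= 3.764 m/s


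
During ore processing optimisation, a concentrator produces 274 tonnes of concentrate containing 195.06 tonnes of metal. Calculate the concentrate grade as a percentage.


Grade = (metal in concentrate / concentrate mass) * 100
= (195.06 / 274) * 100
= 0.7118978102 * 100
= 71.1898%

71.1898%


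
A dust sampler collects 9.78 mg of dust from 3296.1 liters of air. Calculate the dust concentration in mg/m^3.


2.9671 mg/m^3

Convert liters to m^3: 1 m^3 = 1000 L
Concentration = mass / volume * 1000
= 9.78 / 3296.1 * 1000
= 0.002967142987 * 1000
= 2.9671 mg/m^3


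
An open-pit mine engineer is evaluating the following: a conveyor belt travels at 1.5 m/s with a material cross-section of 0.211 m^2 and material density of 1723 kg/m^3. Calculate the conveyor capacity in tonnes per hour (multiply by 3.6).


1963.1862 t/h

Volumetric flow = speed * area
= 1.5 * 0.211 = 0.3165 m^3/s
Mass flow = volumetric * density
= 0.3165 * 1723 = 545.3295 kg/s
Convert to t/h: multiply by 3.6
Capacity = 545.3295 * 3.6
= 1963.1862 t/h


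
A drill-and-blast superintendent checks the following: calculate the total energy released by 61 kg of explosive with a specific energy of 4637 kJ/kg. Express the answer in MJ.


Energy = mass * specific_energy / 1000
= 61 * 4637 / 1000
= 282857 / 1000
= 282.857 MJ

282.857 MJ


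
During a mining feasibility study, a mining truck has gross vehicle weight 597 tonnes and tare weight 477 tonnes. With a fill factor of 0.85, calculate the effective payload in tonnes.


102.0 tonnes

Maximum payload = gross - tare
= 597 - 477 = 120 tonnes
Effective payload = max payload * fill factor
= 120 * 0.85
= 102.0 tonnes


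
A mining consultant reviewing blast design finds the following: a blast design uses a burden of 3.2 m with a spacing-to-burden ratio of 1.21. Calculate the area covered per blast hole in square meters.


First, find the spacing:
Spacing = burden * ratio = 3.2 * 1.21
= 3.872 m
Then, calculate the area:
Area = burden * spacing = 3.2 * 3.872
= 12.3904 m^2

12.3904 m^2


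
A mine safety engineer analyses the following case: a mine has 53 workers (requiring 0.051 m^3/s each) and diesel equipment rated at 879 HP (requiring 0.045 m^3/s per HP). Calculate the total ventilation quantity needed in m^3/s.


42.258 m^3/s

Airflow for workers:
Q_people = 53 * 0.051 = 2.703 m^3/s
Airflow for diesel equipment:
Q_diesel = 879 * 0.045 = 39.555 m^3/s
Total ventilation:
Q_total = 2.703 + 39.555
= 42.258 m^3/s


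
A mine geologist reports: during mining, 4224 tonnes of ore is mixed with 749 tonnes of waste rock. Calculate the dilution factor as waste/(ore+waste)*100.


Total material = ore + waste
= 4224 + 749 = 4973 tonnes
Dilution = waste / total * 100
= 749 / 4973 * 100
= 0.1506133119 * 100
= 15.0613%

15.0613%


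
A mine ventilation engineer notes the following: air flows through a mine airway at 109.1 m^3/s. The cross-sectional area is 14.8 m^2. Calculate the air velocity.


7.3716 m/s

Velocity = flow rate / cross-sectional area
= 109.1 / 14.8
= 7.3716 m/s


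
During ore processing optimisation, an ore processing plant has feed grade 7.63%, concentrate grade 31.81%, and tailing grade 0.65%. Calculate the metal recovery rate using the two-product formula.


Using the two-product formula:
R = 100 * c * (f - t) / (f * (c - t))
Numerator = 100 * 31.81 * (7.63 - 0.65)
= 100 * 31.81 * 6.98
= 22203.38
Denominator = 7.63 * (31.81 - 0.65)
= 7.63 * 31.16
= 237.7508
R = 22203.38 / 237.7508
= 93.3893%

93.3893%


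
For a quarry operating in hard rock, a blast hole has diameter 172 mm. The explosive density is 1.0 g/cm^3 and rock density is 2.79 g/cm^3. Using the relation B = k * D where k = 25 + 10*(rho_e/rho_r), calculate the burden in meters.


First, compute k:
rho_e / rho_r = 1.0 / 2.79 = 0.3584229391
k = 25 + 10 * 0.3584229391 = 28.58422939
Then, compute burden:
B = k * D / 1000 = 28.58422939 * 172 / 1000
= 4916.487455 / 1000
= 4.9165 m

4.9165 m


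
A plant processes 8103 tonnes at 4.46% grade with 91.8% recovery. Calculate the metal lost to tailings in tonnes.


Total metal in feed:
= 8103 * 4.46 / 100 = 361.3938 tonnes
Metal recovered:
= 361.3938 * 91.8 / 100 = 331.7595084 tonnes
Metal lost to tailings:
= 361.3938 - 331.7595084
= 29.6343 tonnes

29.6343 tonnes


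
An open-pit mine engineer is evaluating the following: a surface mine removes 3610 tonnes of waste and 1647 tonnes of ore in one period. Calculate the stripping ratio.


2.1919

Stripping ratio = waste tonnage / ore tonnage
= 3610 / 1647
= 2.1919


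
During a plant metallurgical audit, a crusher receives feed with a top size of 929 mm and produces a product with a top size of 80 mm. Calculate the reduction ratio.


Reduction ratio = feed size / product size
= 929 / 80
= 11.6125

11.6125


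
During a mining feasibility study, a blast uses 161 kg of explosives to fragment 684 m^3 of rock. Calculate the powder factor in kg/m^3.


Powder factor = explosive mass / rock volume
= 161 / 684
= 0.2354 kg/m^3

0.2354 kg/m^3


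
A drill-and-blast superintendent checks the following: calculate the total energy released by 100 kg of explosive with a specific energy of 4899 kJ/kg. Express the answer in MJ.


Energy = mass * specific_energy / 1000
= 100 * 4899 / 1000
= 489900 / 1000
= 489.9 MJ

489.9 MJ


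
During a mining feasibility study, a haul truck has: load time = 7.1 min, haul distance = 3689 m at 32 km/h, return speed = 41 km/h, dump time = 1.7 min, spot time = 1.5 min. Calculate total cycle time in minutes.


22.6154 min

Convert haul speed to m/min: 32 * 1000/60 = 533.3333333 m/min
Haul time = 3689 / 533.3333333 = 6.916875 min
Convert return speed to m/min: 41 * 1000/60 = 683.3333333 m/min
Return time = 3689 / 683.3333333 = 5.398536585 min
Total cycle time:
= 7.1 + 6.916875 + 1.7 + 5.398536585 + 1.5
= 22.6154 min


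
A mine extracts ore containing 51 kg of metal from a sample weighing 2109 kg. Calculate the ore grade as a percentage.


2.4182%

Ore grade = (metal mass / ore mass) * 100
= (51 / 2109) * 100
= 0.02418207681 * 100
= 2.4182%


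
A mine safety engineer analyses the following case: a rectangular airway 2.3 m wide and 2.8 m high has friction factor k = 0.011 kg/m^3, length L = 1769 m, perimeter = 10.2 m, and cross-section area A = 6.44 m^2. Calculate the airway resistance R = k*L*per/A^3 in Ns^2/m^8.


Compute the numerator:
k * L * per = 0.011 * 1769 * 10.2
= 198.4818
Compute the denominator:
A^3 = 6.44^3 = 267.089984
Resistance:
R = 198.4818 / 267.089984
= 0.7431 Ns^2/m^8

0.7431 Ns^2/m^8


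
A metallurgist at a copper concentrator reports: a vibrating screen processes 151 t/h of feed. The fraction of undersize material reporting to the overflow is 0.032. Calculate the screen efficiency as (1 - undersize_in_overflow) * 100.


Screen efficiency = (1 - fraction of undersize in overflow) * 100
= (1 - 0.032) * 100
= 0.968 * 100
= 96.8%

96.8%


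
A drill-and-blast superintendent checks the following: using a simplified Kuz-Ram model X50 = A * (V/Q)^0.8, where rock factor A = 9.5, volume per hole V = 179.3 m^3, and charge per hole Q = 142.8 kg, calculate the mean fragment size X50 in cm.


Compute V/Q:
V/Q = 179.3 / 142.8 = 1.255602241
Raise to the power 0.8:
(V/Q)^0.8 = 1.255602241^0.8 = 1.199724881
Multiply by A:
X50 = 9.5 * 1.199724881
= 11.3974 cm

11.3974 cm


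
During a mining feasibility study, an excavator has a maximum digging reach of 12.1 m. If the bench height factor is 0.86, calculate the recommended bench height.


10.406 m

Bench height = reach * factor
= 12.1 * 0.86
= 10.406 m


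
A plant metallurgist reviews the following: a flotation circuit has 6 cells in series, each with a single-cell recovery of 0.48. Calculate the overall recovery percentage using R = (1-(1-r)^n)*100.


Complement of single-cell recovery:
1 - r = 1 - 0.48 = 0.52
Raise to power n:
(1 - r)^6 = 0.52^6 = 0.01977060966
Overall recovery:
R = (1 - 0.01977060966) * 100
= 98.0229%

98.0229%


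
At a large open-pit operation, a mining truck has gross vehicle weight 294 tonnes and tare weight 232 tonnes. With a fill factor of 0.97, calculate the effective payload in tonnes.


60.14 tonnes

Maximum payload = gross - tare
= 294 - 232 = 62 tonnes
Effective payload = max payload * fill factor
= 62 * 0.97
= 60.14 tonnes


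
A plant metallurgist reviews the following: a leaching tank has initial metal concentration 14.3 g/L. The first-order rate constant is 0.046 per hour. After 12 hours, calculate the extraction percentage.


Compute the exponent:
-k * t = -0.046 * 12 = -0.552
Remaining concentration:
C = 14.3 * exp(-0.552)
= 14.3 * 0.5757970639
= 8.233898014 g/L
Extracted = 14.3 - 8.233898014 = 6.066101986 g/L
Extraction % = 6.066101986 / 14.3 * 100
= 42.4203%

42.4203%


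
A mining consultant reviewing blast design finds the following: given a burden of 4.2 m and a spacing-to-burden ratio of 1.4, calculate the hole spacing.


5.88 m

Spacing = burden * ratio
= 4.2 * 1.4
= 5.88 m


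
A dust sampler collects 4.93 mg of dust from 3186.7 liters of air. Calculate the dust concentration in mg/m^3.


Convert liters to m^3: 1 m^3 = 1000 L
Concentration = mass / volume * 1000
= 4.93 / 3186.7 * 1000
= 0.001547054947 * 1000
= 1.5471 mg/m^3

1.5471 mg/m^3


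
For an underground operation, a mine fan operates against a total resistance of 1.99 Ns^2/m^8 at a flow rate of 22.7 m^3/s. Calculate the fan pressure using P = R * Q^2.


Compute Q^2:
Q^2 = 22.7^2 = 515.29
Compute pressure:
P = R * Q^2 = 1.99 * 515.29
= 1025.4271 Pa

1025.4271 Pa


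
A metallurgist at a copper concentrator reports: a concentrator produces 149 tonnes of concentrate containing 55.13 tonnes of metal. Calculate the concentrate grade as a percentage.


37.0%

Grade = (metal in concentrate / concentrate mass) * 100
= (55.13 / 149) * 100
= 0.37 * 100
= 37.0%


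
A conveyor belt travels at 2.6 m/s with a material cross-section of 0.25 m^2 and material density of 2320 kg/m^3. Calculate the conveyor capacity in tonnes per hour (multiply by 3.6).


5428.8 t/h

Volumetric flow = speed * area
= 2.6 * 0.25 = 0.65 m^3/s
Mass flow = volumetric * density
= 0.65 * 2320 = 1508.0 kg/s
Convert to t/h: multiply by 3.6
Capacity = 1508.0 * 3.6
= 5428.8 t/h


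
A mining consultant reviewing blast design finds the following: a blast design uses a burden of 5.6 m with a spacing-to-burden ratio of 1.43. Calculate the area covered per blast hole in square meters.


First, find the spacing:
Spacing = burden * ratio = 5.6 * 1.43
= 8.008 m
Then, calculate the area:
Area = burden * spacing = 5.6 * 8.008
= 44.8448 m^2

44.8448 m^2


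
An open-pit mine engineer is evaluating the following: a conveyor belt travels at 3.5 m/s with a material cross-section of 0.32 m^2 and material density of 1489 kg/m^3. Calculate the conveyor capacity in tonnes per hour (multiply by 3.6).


Volumetric flow = speed * area
= 3.5 * 0.32 = 1.12 m^3/s
Mass flow = volumetric * density
= 1.12 * 1489 = 1667.68 kg/s
Convert to t/h: multiply by 3.6
Capacity = 1667.68 * 3.6
= 6003.648 t/h

6003.648 t/h


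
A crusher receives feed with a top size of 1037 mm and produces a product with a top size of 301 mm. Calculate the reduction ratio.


Reduction ratio = feed size / product size
= 1037 / 301
= 3.4452

3.4452


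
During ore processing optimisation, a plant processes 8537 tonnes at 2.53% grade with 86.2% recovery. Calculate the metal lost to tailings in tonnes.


29.8061 tonnes

Total metal in feed:
= 8537 * 2.53 / 100 = 215.9861 tonnes
Metal recovered:
= 215.9861 * 86.2 / 100 = 186.1800182 tonnes
Metal lost to tailings:
= 215.9861 - 186.1800182
= 29.8061 tonnes


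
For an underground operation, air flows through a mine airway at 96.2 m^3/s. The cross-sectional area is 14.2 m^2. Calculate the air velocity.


Velocity = flow rate / cross-sectional area
= 96.2 / 14.2
= 6.7746 m/s

6.7746 m/s


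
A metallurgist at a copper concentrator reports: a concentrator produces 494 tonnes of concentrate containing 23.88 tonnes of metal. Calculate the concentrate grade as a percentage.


Grade = (metal in concentrate / concentrate mass) * 100
= (23.88 / 494) * 100
= 0.04834008097 * 100
= 4.834%

4.834%


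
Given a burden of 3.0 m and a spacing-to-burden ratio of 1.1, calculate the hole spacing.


Spacing = burden * ratio
= 3.0 * 1.1
= 3.3 m

3.3 m


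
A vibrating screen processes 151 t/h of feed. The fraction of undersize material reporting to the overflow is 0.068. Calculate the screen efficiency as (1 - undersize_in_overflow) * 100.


93.2%

Screen efficiency = (1 - fraction of undersize in overflow) * 100
= (1 - 0.068) * 100
= 0.932 * 100
= 93.2%


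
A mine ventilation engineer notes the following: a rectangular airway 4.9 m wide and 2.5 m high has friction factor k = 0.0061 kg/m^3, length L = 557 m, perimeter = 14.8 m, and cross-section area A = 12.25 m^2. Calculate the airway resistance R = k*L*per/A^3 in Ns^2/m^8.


0.0274 Ns^2/m^8

Compute the numerator:
k * L * per = 0.0061 * 557 * 14.8
= 50.28596
Compute the denominator:
A^3 = 12.25^3 = 1838.265625
Resistance:
R = 50.28596 / 1838.265625
= 0.0274 Ns^2/m^8


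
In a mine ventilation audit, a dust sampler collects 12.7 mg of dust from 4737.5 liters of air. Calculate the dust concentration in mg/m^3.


2.6807 mg/m^3

Convert liters to m^3: 1 m^3 = 1000 L
Concentration = mass / volume * 1000
= 12.7 / 4737.5 * 1000
= 0.002680738786 * 1000
= 2.6807 mg/m^3


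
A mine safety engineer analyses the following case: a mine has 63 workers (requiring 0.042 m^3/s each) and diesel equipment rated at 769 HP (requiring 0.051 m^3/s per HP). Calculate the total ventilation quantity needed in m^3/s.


41.865 m^3/s

Airflow for workers:
Q_people = 63 * 0.042 = 2.646 m^3/s
Airflow for diesel equipment:
Q_diesel = 769 * 0.051 = 39.219 m^3/s
Total ventilation:
Q_total = 2.646 + 39.219
= 41.865 m^3/s


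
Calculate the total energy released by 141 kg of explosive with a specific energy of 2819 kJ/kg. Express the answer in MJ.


397.479 MJ

Energy = mass * specific_energy / 1000
= 141 * 2819 / 1000
= 397479 / 1000
= 397.479 MJ


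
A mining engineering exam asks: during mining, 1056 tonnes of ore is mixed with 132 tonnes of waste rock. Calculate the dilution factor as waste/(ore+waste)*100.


Total material = ore + waste
= 1056 + 132 = 1188 tonnes
Dilution = waste / total * 100
= 132 / 1188 * 100
= 0.1111111111 * 100
= 11.1111%

11.1111%


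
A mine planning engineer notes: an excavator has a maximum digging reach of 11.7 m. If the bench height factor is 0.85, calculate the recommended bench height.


Bench height = reach * factor
= 11.7 * 0.85
= 9.945 m

9.945 m


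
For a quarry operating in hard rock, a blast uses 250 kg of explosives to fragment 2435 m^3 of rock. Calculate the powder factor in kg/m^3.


0.1027 kg/m^3

Powder factor = explosive mass / rock volume
= 250 / 2435
= 0.1027 kg/m^3


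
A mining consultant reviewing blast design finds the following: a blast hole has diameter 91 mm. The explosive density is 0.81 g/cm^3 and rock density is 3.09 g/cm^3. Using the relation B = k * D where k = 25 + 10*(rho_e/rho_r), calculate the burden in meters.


First, compute k:
rho_e / rho_r = 0.81 / 3.09 = 0.2621359223
k = 25 + 10 * 0.2621359223 = 27.62135922
Then, compute burden:
B = k * D / 1000 = 27.62135922 * 91 / 1000
= 2513.543689 / 1000
= 2.5135 m

2.5135 m


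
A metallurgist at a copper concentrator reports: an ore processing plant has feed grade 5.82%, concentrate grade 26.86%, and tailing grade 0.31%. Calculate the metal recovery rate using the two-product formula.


Using the two-product formula:
R = 100 * c * (f - t) / (f * (c - t))
Numerator = 100 * 26.86 * (5.82 - 0.31)
= 100 * 26.86 * 5.51
= 14799.86
Denominator = 5.82 * (26.86 - 0.31)
= 5.82 * 26.55
= 154.521
R = 14799.86 / 154.521
= 95.779%

95.779%


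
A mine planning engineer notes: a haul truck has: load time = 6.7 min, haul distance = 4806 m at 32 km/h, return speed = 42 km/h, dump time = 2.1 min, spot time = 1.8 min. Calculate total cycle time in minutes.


26.477 min

Convert haul speed to m/min: 32 * 1000/60 = 533.3333333 m/min
Haul time = 4806 / 533.3333333 = 9.01125 min
Convert return speed to m/min: 42 * 1000/60 = 700 m/min
Return time = 4806 / 700 = 6.865714286 min
Total cycle time:
= 6.7 + 9.01125 + 2.1 + 6.865714286 + 1.8
= 26.477 min


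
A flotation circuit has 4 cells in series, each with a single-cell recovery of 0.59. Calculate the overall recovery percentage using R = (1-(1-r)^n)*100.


Complement of single-cell recovery:
1 - r = 1 - 0.59 = 0.41
Raise to power n:
(1 - r)^4 = 0.41^4 = 0.02825761
Overall recovery:
R = (1 - 0.02825761) * 100
= 97.1742%

97.1742%


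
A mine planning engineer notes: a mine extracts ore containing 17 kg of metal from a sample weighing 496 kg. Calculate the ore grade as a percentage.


Ore grade = (metal mass / ore mass) * 100
= (17 / 496) * 100
= 0.03427419355 * 100
= 3.4274%

3.4274%


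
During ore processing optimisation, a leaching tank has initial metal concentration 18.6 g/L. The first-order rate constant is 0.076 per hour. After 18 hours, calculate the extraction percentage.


74.5384%

Compute the exponent:
-k * t = -0.076 * 18 = -1.368
Remaining concentration:
C = 18.6 * exp(-1.368)
= 18.6 * 0.254615682
= 4.735851686 g/L
Extracted = 18.6 - 4.735851686 = 13.86414831 g/L
Extraction % = 13.86414831 / 18.6 * 100
= 74.5384%


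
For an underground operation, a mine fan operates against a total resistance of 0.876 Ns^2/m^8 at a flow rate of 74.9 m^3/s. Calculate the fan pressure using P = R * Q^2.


4914.3688 Pa

Compute Q^2:
Q^2 = 74.9^2 = 5610.01
Compute pressure:
P = R * Q^2 = 0.876 * 5610.01
= 4914.3688 Pa


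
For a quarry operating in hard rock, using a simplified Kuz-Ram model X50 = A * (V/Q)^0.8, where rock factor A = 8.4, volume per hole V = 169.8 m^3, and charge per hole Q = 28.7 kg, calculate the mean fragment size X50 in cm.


Compute V/Q:
V/Q = 169.8 / 28.7 = 5.916376307
Raise to the power 0.8:
(V/Q)^0.8 = 5.916376307^0.8 = 4.146146385
Multiply by A:
X50 = 8.4 * 4.146146385
= 34.8276 cm

34.8276 cm


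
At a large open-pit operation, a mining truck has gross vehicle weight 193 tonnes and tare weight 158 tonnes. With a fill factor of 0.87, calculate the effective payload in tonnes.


30.45 tonnes

Maximum payload = gross - tare
= 193 - 158 = 35 tonnes
Effective payload = max payload * fill factor
= 35 * 0.87
= 30.45 tonnes


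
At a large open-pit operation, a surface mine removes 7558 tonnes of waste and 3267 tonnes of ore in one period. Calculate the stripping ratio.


2.3134

Stripping ratio = waste tonnage / ore tonnage
= 7558 / 3267
= 2.3134


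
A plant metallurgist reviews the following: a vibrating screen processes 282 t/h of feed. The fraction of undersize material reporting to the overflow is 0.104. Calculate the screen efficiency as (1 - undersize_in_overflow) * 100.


89.6%

Screen efficiency = (1 - fraction of undersize in overflow) * 100
= (1 - 0.104) * 100
= 0.896 * 100
= 89.6%


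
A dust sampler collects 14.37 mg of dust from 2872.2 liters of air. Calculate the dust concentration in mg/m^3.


5.0031 mg/m^3

Convert liters to m^3: 1 m^3 = 1000 L
Concentration = mass / volume * 1000
= 14.37 / 2872.2 * 1000
= 0.005003133487 * 1000
= 5.0031 mg/m^3


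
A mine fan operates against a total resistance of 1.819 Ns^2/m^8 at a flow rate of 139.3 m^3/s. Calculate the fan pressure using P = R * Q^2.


Compute Q^2:
Q^2 = 139.3^2 = 19404.49
Compute pressure:
P = R * Q^2 = 1.819 * 19404.49
= 35296.7673 Pa

35296.7673 Pa


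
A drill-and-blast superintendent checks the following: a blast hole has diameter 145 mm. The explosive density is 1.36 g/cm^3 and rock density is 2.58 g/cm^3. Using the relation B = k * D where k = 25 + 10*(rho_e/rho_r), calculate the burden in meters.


First, compute k:
rho_e / rho_r = 1.36 / 2.58 = 0.5271317829
k = 25 + 10 * 0.5271317829 = 30.27131783
Then, compute burden:
B = k * D / 1000 = 30.27131783 * 145 / 1000
= 4389.341085 / 1000
= 4.3893 m

4.3893 m


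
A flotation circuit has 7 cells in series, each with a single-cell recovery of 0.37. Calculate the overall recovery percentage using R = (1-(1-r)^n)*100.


Complement of single-cell recovery:
1 - r = 1 - 0.37 = 0.63
Raise to power n:
(1 - r)^7 = 0.63^7 = 0.03938980639
Overall recovery:
R = (1 - 0.03938980639) * 100
= 96.061%

96.061%


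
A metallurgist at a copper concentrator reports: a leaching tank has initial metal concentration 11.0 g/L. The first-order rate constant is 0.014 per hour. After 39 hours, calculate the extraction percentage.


42.0738%

Compute the exponent:
-k * t = -0.014 * 39 = -0.546
Remaining concentration:
C = 11.0 * exp(-0.546)
= 11.0 * 0.5792622314
= 6.371884545 g/L
Extracted = 11.0 - 6.371884545 = 4.628115455 g/L
Extraction % = 4.628115455 / 11.0 * 100
= 42.0738%


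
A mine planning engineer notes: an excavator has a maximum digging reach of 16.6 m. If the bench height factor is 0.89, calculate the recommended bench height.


Bench height = reach * factor
= 16.6 * 0.89
= 14.774 m

14.774 m


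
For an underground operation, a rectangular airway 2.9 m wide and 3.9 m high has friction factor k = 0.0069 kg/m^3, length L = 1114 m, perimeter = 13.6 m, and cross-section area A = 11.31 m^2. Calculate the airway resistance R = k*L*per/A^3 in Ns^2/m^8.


0.0723 Ns^2/m^8

Compute the numerator:
k * L * per = 0.0069 * 1114 * 13.6
= 104.53776
Compute the denominator:
A^3 = 11.31^3 = 1446.731091
Resistance:
R = 104.53776 / 1446.731091
= 0.0723 Ns^2/m^8


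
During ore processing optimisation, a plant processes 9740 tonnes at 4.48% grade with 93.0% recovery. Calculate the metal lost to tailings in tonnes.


30.5446 tonnes

Total metal in feed:
= 9740 * 4.48 / 100 = 436.352 tonnes
Metal recovered:
= 436.352 * 93.0 / 100 = 405.80736 tonnes
Metal lost to tailings:
= 436.352 - 405.80736
= 30.5446 tonnes


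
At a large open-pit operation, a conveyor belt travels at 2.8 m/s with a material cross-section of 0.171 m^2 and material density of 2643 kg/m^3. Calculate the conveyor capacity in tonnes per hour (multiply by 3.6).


4555.6862 t/h

Volumetric flow = speed * area
= 2.8 * 0.171 = 0.4788 m^3/s
Mass flow = volumetric * density
= 0.4788 * 2643 = 1265.4684 kg/s
Convert to t/h: multiply by 3.6
Capacity = 1265.4684 * 3.6
= 4555.6862 t/h


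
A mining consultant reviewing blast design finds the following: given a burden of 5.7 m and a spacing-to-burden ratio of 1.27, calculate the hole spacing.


7.239 m

Spacing = burden * ratio
= 5.7 * 1.27
= 7.239 m


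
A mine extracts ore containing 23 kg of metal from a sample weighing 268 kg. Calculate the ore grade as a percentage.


8.5821%

Ore grade = (metal mass / ore mass) * 100
= (23 / 268) * 100
= 0.08582089552 * 100
= 8.5821%


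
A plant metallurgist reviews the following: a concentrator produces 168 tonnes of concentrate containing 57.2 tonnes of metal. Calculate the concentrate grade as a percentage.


34.0476%

Grade = (metal in concentrate / concentrate mass) * 100
= (57.2 / 168) * 100
= 0.3404761905 * 100
= 34.0476%


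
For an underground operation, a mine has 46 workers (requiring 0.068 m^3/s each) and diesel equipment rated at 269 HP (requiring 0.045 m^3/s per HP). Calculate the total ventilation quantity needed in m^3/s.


15.233 m^3/s

Airflow for workers:
Q_people = 46 * 0.068 = 3.128 m^3/s
Airflow for diesel equipment:
Q_diesel = 269 * 0.045 = 12.105 m^3/s
Total ventilation:
Q_total = 3.128 + 12.105
= 15.233 m^3/s


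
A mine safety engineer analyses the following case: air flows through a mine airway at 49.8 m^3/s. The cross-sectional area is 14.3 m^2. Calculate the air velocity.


3.4825 m/s

Velocity = flow rate / cross-sectional area
= 49.8 / 14.3
= 3.4825 m/s


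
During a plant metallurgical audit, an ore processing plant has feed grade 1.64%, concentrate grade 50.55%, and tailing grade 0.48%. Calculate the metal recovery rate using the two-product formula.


71.4098%

Using the two-product formula:
R = 100 * c * (f - t) / (f * (c - t))
Numerator = 100 * 50.55 * (1.64 - 0.48)
= 100 * 50.55 * 1.16
= 5863.8
Denominator = 1.64 * (50.55 - 0.48)
= 1.64 * 50.07
= 82.1148
R = 5863.8 / 82.1148
= 71.4098%
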